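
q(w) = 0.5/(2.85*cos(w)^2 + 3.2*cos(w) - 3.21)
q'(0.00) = 0.00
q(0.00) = 0.18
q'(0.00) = 0.00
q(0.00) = 0.18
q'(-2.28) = 0.01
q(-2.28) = -0.12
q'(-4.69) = 0.14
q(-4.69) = -0.15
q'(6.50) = 0.14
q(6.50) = 0.19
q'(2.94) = -0.02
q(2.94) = -0.14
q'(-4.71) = 0.15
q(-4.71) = -0.16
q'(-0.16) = -0.09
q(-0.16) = 0.18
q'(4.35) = -0.03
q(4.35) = -0.13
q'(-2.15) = -0.00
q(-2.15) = -0.12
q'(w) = 0.5*(5.7*sin(w)*cos(w) + 3.2*sin(w))/(2.85*cos(w)^2 + 3.2*cos(w) - 3.21)^2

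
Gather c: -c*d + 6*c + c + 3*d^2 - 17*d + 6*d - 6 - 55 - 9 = c*(7 - d) + 3*d^2 - 11*d - 70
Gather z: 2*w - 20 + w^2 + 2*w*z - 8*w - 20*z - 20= w^2 - 6*w + z*(2*w - 20) - 40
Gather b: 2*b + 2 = 2*b + 2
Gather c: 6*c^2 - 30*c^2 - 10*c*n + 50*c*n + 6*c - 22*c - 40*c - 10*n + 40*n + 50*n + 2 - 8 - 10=-24*c^2 + c*(40*n - 56) + 80*n - 16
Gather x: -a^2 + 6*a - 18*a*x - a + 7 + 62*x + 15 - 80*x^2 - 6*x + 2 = -a^2 + 5*a - 80*x^2 + x*(56 - 18*a) + 24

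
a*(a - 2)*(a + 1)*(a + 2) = a^4 + a^3 - 4*a^2 - 4*a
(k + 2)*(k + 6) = k^2 + 8*k + 12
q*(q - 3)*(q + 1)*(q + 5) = q^4 + 3*q^3 - 13*q^2 - 15*q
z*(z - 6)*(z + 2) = z^3 - 4*z^2 - 12*z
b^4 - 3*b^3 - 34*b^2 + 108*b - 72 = (b - 6)*(b - 2)*(b - 1)*(b + 6)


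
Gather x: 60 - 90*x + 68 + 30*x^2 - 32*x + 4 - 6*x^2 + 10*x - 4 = 24*x^2 - 112*x + 128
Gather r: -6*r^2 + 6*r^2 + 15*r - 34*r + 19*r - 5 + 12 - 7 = 0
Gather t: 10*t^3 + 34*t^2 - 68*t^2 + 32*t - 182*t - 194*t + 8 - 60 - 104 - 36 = 10*t^3 - 34*t^2 - 344*t - 192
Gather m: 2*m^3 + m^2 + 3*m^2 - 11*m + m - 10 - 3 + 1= 2*m^3 + 4*m^2 - 10*m - 12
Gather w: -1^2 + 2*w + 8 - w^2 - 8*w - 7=-w^2 - 6*w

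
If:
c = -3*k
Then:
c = -3*k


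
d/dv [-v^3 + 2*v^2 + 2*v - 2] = -3*v^2 + 4*v + 2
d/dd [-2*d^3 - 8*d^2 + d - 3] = -6*d^2 - 16*d + 1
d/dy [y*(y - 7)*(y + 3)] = 3*y^2 - 8*y - 21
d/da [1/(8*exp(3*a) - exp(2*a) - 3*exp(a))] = (-24*exp(2*a) + 2*exp(a) + 3)*exp(-a)/(-8*exp(2*a) + exp(a) + 3)^2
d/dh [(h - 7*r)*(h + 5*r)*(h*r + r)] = r*(3*h^2 - 4*h*r + 2*h - 35*r^2 - 2*r)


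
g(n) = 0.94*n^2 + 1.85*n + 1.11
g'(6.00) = 13.13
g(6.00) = 46.05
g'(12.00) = 24.41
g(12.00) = 158.67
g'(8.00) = 16.89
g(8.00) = 76.07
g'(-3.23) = -4.22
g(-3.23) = 4.94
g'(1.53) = 4.73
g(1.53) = 6.14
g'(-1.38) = -0.74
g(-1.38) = 0.35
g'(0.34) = 2.49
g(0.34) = 1.85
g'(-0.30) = 1.29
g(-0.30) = 0.64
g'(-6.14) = -9.69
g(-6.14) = 25.19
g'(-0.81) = 0.33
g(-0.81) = 0.23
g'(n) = 1.88*n + 1.85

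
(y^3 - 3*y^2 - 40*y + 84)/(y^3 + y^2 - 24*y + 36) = (y - 7)/(y - 3)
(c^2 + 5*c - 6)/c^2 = 1 + 5/c - 6/c^2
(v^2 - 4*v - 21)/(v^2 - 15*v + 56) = (v + 3)/(v - 8)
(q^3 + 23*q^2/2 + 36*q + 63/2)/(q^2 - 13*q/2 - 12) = (q^2 + 10*q + 21)/(q - 8)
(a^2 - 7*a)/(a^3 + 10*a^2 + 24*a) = (a - 7)/(a^2 + 10*a + 24)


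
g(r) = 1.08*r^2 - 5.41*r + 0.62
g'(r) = 2.16*r - 5.41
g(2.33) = -6.12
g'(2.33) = -0.38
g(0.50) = -1.82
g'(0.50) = -4.33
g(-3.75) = 36.10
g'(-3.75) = -13.51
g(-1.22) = 8.83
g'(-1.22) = -8.05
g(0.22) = -0.52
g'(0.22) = -4.93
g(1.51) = -5.09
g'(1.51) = -2.15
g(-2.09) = 16.64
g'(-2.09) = -9.92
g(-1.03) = 7.34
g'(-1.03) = -7.63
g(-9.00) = 136.79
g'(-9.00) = -24.85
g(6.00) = 7.04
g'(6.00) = 7.55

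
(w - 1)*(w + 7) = w^2 + 6*w - 7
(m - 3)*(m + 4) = m^2 + m - 12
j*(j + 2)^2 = j^3 + 4*j^2 + 4*j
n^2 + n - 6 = (n - 2)*(n + 3)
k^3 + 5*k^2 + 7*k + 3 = (k + 1)^2*(k + 3)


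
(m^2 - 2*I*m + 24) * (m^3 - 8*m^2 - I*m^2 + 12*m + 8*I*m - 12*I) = m^5 - 8*m^4 - 3*I*m^4 + 34*m^3 + 24*I*m^3 - 176*m^2 - 60*I*m^2 + 264*m + 192*I*m - 288*I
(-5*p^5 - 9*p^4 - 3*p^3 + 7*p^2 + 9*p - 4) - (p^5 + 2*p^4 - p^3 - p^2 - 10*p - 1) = -6*p^5 - 11*p^4 - 2*p^3 + 8*p^2 + 19*p - 3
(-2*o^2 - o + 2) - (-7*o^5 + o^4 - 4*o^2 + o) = 7*o^5 - o^4 + 2*o^2 - 2*o + 2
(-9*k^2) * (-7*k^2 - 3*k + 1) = 63*k^4 + 27*k^3 - 9*k^2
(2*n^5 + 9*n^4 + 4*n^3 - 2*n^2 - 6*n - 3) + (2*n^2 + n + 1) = 2*n^5 + 9*n^4 + 4*n^3 - 5*n - 2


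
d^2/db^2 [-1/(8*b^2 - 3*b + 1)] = 2*(64*b^2 - 24*b - (16*b - 3)^2 + 8)/(8*b^2 - 3*b + 1)^3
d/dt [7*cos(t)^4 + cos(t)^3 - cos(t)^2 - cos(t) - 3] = (-28*cos(t)^3 - 3*cos(t)^2 + 2*cos(t) + 1)*sin(t)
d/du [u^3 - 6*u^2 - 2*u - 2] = 3*u^2 - 12*u - 2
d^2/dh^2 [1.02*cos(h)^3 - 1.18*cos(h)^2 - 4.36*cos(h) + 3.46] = -9.18*cos(h)^3 + 4.72*cos(h)^2 + 10.48*cos(h) - 2.36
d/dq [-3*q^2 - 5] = -6*q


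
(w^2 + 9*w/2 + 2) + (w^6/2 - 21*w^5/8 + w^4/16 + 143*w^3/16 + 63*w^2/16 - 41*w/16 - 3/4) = w^6/2 - 21*w^5/8 + w^4/16 + 143*w^3/16 + 79*w^2/16 + 31*w/16 + 5/4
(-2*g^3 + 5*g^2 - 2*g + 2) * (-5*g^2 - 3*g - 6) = 10*g^5 - 19*g^4 + 7*g^3 - 34*g^2 + 6*g - 12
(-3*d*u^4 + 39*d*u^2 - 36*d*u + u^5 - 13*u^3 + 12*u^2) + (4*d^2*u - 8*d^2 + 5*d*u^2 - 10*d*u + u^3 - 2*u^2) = 4*d^2*u - 8*d^2 - 3*d*u^4 + 44*d*u^2 - 46*d*u + u^5 - 12*u^3 + 10*u^2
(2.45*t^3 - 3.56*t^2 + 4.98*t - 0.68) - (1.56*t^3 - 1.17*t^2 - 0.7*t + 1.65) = 0.89*t^3 - 2.39*t^2 + 5.68*t - 2.33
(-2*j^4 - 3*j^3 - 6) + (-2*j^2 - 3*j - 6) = -2*j^4 - 3*j^3 - 2*j^2 - 3*j - 12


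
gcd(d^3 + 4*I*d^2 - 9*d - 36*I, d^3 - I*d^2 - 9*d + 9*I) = d^2 - 9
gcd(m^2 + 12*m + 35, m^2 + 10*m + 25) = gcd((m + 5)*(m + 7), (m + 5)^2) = m + 5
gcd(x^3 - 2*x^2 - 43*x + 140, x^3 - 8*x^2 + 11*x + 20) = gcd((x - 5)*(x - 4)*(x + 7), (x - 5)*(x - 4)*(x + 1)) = x^2 - 9*x + 20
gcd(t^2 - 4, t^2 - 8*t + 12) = t - 2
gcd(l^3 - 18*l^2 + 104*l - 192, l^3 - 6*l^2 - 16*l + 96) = l^2 - 10*l + 24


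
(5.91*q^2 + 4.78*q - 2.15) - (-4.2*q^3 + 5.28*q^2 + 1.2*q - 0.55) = 4.2*q^3 + 0.63*q^2 + 3.58*q - 1.6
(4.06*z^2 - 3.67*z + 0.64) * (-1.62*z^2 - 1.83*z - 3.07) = -6.5772*z^4 - 1.4844*z^3 - 6.7849*z^2 + 10.0957*z - 1.9648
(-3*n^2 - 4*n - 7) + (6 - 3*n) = -3*n^2 - 7*n - 1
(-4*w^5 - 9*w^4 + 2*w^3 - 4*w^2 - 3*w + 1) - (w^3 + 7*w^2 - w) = -4*w^5 - 9*w^4 + w^3 - 11*w^2 - 2*w + 1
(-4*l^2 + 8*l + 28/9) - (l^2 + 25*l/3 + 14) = -5*l^2 - l/3 - 98/9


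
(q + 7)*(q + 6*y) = q^2 + 6*q*y + 7*q + 42*y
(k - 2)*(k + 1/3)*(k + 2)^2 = k^4 + 7*k^3/3 - 10*k^2/3 - 28*k/3 - 8/3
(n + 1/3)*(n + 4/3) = n^2 + 5*n/3 + 4/9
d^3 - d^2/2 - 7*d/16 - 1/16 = (d - 1)*(d + 1/4)^2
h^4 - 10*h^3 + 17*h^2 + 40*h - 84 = (h - 7)*(h - 3)*(h - 2)*(h + 2)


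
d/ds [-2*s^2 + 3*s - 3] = 3 - 4*s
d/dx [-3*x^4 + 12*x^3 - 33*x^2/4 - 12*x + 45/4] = -12*x^3 + 36*x^2 - 33*x/2 - 12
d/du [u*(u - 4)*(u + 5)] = 3*u^2 + 2*u - 20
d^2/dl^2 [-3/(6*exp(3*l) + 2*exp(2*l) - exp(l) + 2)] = 3*(-2*(18*exp(2*l) + 4*exp(l) - 1)^2*exp(l) + (54*exp(2*l) + 8*exp(l) - 1)*(6*exp(3*l) + 2*exp(2*l) - exp(l) + 2))*exp(l)/(6*exp(3*l) + 2*exp(2*l) - exp(l) + 2)^3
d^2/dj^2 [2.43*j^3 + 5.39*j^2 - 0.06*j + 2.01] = 14.58*j + 10.78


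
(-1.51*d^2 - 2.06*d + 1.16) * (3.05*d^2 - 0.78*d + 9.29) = -4.6055*d^4 - 5.1052*d^3 - 8.8831*d^2 - 20.0422*d + 10.7764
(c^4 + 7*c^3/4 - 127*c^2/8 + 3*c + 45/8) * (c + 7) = c^5 + 35*c^4/4 - 29*c^3/8 - 865*c^2/8 + 213*c/8 + 315/8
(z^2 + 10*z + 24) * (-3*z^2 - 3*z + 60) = -3*z^4 - 33*z^3 - 42*z^2 + 528*z + 1440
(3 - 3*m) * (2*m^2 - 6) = -6*m^3 + 6*m^2 + 18*m - 18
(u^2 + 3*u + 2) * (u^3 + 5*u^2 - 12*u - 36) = u^5 + 8*u^4 + 5*u^3 - 62*u^2 - 132*u - 72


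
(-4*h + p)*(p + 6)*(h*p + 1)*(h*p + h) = -4*h^3*p^3 - 28*h^3*p^2 - 24*h^3*p + h^2*p^4 + 7*h^2*p^3 + 2*h^2*p^2 - 28*h^2*p - 24*h^2 + h*p^3 + 7*h*p^2 + 6*h*p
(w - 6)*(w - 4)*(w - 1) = w^3 - 11*w^2 + 34*w - 24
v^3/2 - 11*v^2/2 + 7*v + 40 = (v/2 + 1)*(v - 8)*(v - 5)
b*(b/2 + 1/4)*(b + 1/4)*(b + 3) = b^4/2 + 15*b^3/8 + 19*b^2/16 + 3*b/16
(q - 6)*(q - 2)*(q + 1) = q^3 - 7*q^2 + 4*q + 12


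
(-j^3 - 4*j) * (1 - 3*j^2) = 3*j^5 + 11*j^3 - 4*j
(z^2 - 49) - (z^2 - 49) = 0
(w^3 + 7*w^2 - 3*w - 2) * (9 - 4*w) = -4*w^4 - 19*w^3 + 75*w^2 - 19*w - 18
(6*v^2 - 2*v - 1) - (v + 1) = 6*v^2 - 3*v - 2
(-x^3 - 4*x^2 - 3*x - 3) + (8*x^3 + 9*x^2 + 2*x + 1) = 7*x^3 + 5*x^2 - x - 2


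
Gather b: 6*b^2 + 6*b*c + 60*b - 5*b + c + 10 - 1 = 6*b^2 + b*(6*c + 55) + c + 9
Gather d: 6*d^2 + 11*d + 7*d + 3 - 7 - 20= 6*d^2 + 18*d - 24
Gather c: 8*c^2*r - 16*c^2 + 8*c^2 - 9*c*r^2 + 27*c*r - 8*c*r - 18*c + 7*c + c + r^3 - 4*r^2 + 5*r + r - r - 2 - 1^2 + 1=c^2*(8*r - 8) + c*(-9*r^2 + 19*r - 10) + r^3 - 4*r^2 + 5*r - 2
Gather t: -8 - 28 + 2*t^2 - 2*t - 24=2*t^2 - 2*t - 60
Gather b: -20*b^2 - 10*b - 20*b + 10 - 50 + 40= -20*b^2 - 30*b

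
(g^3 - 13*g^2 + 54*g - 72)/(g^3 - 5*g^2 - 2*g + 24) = (g - 6)/(g + 2)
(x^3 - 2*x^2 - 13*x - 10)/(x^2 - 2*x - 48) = (-x^3 + 2*x^2 + 13*x + 10)/(-x^2 + 2*x + 48)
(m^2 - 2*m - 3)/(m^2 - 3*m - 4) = (m - 3)/(m - 4)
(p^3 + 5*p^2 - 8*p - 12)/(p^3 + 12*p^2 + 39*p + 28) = (p^2 + 4*p - 12)/(p^2 + 11*p + 28)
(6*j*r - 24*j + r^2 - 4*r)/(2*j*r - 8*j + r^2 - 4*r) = (6*j + r)/(2*j + r)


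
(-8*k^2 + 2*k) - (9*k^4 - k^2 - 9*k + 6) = -9*k^4 - 7*k^2 + 11*k - 6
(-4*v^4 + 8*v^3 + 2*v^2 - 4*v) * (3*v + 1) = -12*v^5 + 20*v^4 + 14*v^3 - 10*v^2 - 4*v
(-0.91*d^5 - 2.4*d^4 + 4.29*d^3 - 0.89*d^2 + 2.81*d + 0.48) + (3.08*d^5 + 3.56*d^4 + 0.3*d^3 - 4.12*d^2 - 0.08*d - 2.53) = 2.17*d^5 + 1.16*d^4 + 4.59*d^3 - 5.01*d^2 + 2.73*d - 2.05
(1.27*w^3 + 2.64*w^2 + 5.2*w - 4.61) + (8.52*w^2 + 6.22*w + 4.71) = 1.27*w^3 + 11.16*w^2 + 11.42*w + 0.0999999999999996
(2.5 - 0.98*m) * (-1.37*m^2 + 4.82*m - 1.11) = 1.3426*m^3 - 8.1486*m^2 + 13.1378*m - 2.775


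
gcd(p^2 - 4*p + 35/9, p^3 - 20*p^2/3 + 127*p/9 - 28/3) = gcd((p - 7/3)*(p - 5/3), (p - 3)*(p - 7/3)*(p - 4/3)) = p - 7/3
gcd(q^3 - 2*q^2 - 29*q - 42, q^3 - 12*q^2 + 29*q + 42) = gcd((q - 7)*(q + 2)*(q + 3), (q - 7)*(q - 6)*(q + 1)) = q - 7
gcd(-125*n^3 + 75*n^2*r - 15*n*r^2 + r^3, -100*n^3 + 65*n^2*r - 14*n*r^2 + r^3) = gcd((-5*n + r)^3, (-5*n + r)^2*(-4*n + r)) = 25*n^2 - 10*n*r + r^2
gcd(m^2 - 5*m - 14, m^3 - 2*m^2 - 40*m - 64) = m + 2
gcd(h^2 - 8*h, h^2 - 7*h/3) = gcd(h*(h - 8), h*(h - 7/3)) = h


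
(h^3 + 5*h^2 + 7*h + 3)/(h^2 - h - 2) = (h^2 + 4*h + 3)/(h - 2)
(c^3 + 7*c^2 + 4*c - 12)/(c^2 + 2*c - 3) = (c^2 + 8*c + 12)/(c + 3)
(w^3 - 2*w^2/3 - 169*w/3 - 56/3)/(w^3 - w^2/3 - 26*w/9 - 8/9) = 3*(w^2 - w - 56)/(3*w^2 - 2*w - 8)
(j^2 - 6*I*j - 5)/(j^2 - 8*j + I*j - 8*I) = (j^2 - 6*I*j - 5)/(j^2 + j*(-8 + I) - 8*I)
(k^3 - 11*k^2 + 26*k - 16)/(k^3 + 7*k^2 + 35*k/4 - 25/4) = 4*(k^3 - 11*k^2 + 26*k - 16)/(4*k^3 + 28*k^2 + 35*k - 25)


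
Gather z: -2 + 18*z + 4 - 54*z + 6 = 8 - 36*z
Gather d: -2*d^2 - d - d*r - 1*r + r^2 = -2*d^2 + d*(-r - 1) + r^2 - r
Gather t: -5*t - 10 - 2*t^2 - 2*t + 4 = -2*t^2 - 7*t - 6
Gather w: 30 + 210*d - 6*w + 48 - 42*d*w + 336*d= 546*d + w*(-42*d - 6) + 78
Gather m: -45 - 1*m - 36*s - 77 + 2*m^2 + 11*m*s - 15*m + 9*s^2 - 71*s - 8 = 2*m^2 + m*(11*s - 16) + 9*s^2 - 107*s - 130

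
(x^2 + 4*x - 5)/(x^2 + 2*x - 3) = (x + 5)/(x + 3)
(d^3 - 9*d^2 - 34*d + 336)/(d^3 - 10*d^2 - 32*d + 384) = (d - 7)/(d - 8)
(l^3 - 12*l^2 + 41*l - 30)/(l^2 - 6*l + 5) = l - 6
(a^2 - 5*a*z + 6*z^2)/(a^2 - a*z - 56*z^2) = (-a^2 + 5*a*z - 6*z^2)/(-a^2 + a*z + 56*z^2)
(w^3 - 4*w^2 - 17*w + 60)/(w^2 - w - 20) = w - 3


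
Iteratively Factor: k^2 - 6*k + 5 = (k - 1)*(k - 5)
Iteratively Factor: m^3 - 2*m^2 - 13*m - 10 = (m + 1)*(m^2 - 3*m - 10) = (m - 5)*(m + 1)*(m + 2)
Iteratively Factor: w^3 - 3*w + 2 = (w - 1)*(w^2 + w - 2) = (w - 1)^2*(w + 2)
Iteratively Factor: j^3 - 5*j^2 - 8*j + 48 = (j - 4)*(j^2 - j - 12) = (j - 4)*(j + 3)*(j - 4)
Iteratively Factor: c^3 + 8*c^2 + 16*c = (c + 4)*(c^2 + 4*c) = c*(c + 4)*(c + 4)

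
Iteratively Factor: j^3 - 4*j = (j)*(j^2 - 4) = j*(j - 2)*(j + 2)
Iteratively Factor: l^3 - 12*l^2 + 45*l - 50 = (l - 5)*(l^2 - 7*l + 10) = (l - 5)^2*(l - 2)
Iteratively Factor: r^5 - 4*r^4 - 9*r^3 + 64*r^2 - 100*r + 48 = (r - 2)*(r^4 - 2*r^3 - 13*r^2 + 38*r - 24) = (r - 2)*(r + 4)*(r^3 - 6*r^2 + 11*r - 6) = (r - 3)*(r - 2)*(r + 4)*(r^2 - 3*r + 2) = (r - 3)*(r - 2)^2*(r + 4)*(r - 1)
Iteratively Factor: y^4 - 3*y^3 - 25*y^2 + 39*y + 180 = (y + 3)*(y^3 - 6*y^2 - 7*y + 60) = (y + 3)^2*(y^2 - 9*y + 20) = (y - 5)*(y + 3)^2*(y - 4)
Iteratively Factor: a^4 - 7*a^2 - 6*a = (a - 3)*(a^3 + 3*a^2 + 2*a) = (a - 3)*(a + 2)*(a^2 + a) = a*(a - 3)*(a + 2)*(a + 1)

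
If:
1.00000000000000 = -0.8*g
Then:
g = -1.25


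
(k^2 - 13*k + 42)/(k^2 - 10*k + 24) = (k - 7)/(k - 4)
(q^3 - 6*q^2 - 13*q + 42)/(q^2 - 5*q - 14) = (q^2 + q - 6)/(q + 2)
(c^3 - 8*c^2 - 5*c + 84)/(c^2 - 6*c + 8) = (c^2 - 4*c - 21)/(c - 2)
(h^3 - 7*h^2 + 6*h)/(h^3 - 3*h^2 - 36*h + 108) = h*(h - 1)/(h^2 + 3*h - 18)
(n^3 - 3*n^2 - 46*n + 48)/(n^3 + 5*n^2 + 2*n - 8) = (n^2 - 2*n - 48)/(n^2 + 6*n + 8)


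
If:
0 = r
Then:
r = 0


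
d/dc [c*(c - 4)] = 2*c - 4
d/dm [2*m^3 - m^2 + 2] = 2*m*(3*m - 1)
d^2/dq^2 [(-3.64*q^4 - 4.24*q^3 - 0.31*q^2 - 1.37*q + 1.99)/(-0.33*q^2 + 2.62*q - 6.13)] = (0.792792*q^6 - 18.882864*q^5 + 194.098632*q^4 - 893.478986*q^3 + 1227.714468*q^2 + 949.651422*q + 48.034552)/(0.035937*q^6 - 0.855954*q^5 + 8.798427*q^4 - 49.784716*q^3 + 163.437447*q^2 - 295.354434*q + 230.346397)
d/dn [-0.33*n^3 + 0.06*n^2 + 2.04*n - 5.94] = -0.99*n^2 + 0.12*n + 2.04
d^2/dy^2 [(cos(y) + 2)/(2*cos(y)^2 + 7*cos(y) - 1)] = (-36*sin(y)^4*cos(y) - 18*sin(y)^4 + 109*sin(y)^2 + 101*cos(y) - 30*cos(3*y) + 2*cos(5*y) + 127)/(-2*sin(y)^2 + 7*cos(y) + 1)^3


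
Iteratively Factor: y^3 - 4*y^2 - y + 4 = (y - 4)*(y^2 - 1) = (y - 4)*(y - 1)*(y + 1)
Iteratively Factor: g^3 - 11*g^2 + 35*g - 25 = (g - 5)*(g^2 - 6*g + 5) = (g - 5)^2*(g - 1)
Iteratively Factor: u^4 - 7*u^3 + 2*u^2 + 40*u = (u - 4)*(u^3 - 3*u^2 - 10*u) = (u - 4)*(u + 2)*(u^2 - 5*u) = u*(u - 4)*(u + 2)*(u - 5)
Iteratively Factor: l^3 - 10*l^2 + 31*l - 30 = (l - 3)*(l^2 - 7*l + 10) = (l - 5)*(l - 3)*(l - 2)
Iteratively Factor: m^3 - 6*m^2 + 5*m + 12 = (m - 4)*(m^2 - 2*m - 3) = (m - 4)*(m - 3)*(m + 1)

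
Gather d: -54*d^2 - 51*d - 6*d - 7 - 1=-54*d^2 - 57*d - 8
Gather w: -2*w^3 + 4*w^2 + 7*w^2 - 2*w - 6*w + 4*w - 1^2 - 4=-2*w^3 + 11*w^2 - 4*w - 5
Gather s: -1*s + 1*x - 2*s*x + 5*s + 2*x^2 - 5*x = s*(4 - 2*x) + 2*x^2 - 4*x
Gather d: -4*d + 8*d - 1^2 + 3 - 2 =4*d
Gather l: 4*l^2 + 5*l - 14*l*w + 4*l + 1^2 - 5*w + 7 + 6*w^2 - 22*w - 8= 4*l^2 + l*(9 - 14*w) + 6*w^2 - 27*w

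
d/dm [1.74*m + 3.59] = 1.74000000000000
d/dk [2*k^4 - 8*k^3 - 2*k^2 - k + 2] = 8*k^3 - 24*k^2 - 4*k - 1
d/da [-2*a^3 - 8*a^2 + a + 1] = -6*a^2 - 16*a + 1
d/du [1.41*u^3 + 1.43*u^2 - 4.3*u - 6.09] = 4.23*u^2 + 2.86*u - 4.3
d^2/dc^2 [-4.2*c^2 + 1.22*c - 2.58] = -8.40000000000000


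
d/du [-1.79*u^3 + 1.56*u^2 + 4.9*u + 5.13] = -5.37*u^2 + 3.12*u + 4.9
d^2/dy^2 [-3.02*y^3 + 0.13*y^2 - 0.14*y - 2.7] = 0.26 - 18.12*y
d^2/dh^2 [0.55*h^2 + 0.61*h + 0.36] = 1.10000000000000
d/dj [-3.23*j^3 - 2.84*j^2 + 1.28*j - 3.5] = -9.69*j^2 - 5.68*j + 1.28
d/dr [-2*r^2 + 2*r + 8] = 2 - 4*r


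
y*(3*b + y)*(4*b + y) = 12*b^2*y + 7*b*y^2 + y^3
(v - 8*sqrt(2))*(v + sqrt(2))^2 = v^3 - 6*sqrt(2)*v^2 - 30*v - 16*sqrt(2)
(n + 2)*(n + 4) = n^2 + 6*n + 8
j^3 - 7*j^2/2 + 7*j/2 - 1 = (j - 2)*(j - 1)*(j - 1/2)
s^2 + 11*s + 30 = (s + 5)*(s + 6)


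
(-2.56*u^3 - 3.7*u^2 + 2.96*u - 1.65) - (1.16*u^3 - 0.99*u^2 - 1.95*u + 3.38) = -3.72*u^3 - 2.71*u^2 + 4.91*u - 5.03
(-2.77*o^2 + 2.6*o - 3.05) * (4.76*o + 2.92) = -13.1852*o^3 + 4.2876*o^2 - 6.926*o - 8.906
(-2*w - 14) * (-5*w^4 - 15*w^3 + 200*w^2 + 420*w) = 10*w^5 + 100*w^4 - 190*w^3 - 3640*w^2 - 5880*w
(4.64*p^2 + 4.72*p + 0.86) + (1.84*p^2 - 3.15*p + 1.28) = 6.48*p^2 + 1.57*p + 2.14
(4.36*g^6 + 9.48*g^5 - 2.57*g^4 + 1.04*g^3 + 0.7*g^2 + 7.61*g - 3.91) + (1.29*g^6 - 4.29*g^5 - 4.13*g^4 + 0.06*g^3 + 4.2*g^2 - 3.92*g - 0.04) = 5.65*g^6 + 5.19*g^5 - 6.7*g^4 + 1.1*g^3 + 4.9*g^2 + 3.69*g - 3.95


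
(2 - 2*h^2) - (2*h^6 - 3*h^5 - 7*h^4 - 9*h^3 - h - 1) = -2*h^6 + 3*h^5 + 7*h^4 + 9*h^3 - 2*h^2 + h + 3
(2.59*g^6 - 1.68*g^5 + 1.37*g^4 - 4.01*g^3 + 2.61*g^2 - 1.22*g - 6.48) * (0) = 0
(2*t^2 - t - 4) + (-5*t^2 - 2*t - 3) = -3*t^2 - 3*t - 7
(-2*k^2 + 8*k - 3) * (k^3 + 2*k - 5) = -2*k^5 + 8*k^4 - 7*k^3 + 26*k^2 - 46*k + 15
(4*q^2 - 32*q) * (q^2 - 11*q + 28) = 4*q^4 - 76*q^3 + 464*q^2 - 896*q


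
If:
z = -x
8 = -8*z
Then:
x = 1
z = -1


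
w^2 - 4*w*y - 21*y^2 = (w - 7*y)*(w + 3*y)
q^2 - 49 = (q - 7)*(q + 7)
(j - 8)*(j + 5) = j^2 - 3*j - 40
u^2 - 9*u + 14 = (u - 7)*(u - 2)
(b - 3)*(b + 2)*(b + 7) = b^3 + 6*b^2 - 13*b - 42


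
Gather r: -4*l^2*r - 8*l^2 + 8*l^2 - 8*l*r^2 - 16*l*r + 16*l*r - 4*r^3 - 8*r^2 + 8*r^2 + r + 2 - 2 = -8*l*r^2 - 4*r^3 + r*(1 - 4*l^2)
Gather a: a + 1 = a + 1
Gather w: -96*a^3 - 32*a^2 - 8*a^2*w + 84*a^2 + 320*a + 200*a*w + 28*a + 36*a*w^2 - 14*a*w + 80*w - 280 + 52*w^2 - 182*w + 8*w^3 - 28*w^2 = -96*a^3 + 52*a^2 + 348*a + 8*w^3 + w^2*(36*a + 24) + w*(-8*a^2 + 186*a - 102) - 280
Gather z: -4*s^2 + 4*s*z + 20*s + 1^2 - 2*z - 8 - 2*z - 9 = -4*s^2 + 20*s + z*(4*s - 4) - 16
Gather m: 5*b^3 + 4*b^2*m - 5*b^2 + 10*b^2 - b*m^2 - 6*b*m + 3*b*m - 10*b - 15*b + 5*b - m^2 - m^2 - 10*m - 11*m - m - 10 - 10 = 5*b^3 + 5*b^2 - 20*b + m^2*(-b - 2) + m*(4*b^2 - 3*b - 22) - 20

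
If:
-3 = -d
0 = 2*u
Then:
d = 3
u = 0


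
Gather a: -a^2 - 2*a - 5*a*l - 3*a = -a^2 + a*(-5*l - 5)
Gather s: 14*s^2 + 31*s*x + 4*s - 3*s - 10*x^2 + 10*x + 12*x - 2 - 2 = 14*s^2 + s*(31*x + 1) - 10*x^2 + 22*x - 4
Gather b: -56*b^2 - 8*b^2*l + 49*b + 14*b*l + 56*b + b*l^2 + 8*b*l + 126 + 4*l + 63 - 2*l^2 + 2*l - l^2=b^2*(-8*l - 56) + b*(l^2 + 22*l + 105) - 3*l^2 + 6*l + 189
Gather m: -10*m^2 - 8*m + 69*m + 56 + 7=-10*m^2 + 61*m + 63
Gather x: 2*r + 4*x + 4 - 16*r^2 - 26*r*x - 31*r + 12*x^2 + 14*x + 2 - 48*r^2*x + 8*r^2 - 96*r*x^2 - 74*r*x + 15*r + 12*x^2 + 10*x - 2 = -8*r^2 - 14*r + x^2*(24 - 96*r) + x*(-48*r^2 - 100*r + 28) + 4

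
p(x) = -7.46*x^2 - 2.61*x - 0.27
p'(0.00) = -2.61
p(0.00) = -0.27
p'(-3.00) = 42.15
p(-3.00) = -59.58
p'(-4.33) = 61.99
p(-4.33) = -128.84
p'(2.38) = -38.12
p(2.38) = -48.74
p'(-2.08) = 28.42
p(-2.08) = -27.12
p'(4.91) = -75.87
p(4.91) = -192.93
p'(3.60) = -56.32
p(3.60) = -106.35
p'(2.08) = -33.64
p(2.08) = -37.97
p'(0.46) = -9.47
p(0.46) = -3.05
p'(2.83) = -44.83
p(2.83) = -67.40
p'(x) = -14.92*x - 2.61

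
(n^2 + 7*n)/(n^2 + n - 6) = n*(n + 7)/(n^2 + n - 6)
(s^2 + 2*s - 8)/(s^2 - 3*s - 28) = (s - 2)/(s - 7)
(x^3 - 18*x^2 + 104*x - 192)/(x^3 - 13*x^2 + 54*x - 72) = (x - 8)/(x - 3)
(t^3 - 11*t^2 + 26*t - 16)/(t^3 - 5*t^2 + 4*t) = (t^2 - 10*t + 16)/(t*(t - 4))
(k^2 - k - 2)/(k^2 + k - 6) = (k + 1)/(k + 3)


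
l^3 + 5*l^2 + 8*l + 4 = (l + 1)*(l + 2)^2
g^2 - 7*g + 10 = (g - 5)*(g - 2)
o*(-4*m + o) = -4*m*o + o^2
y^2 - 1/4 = (y - 1/2)*(y + 1/2)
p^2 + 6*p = p*(p + 6)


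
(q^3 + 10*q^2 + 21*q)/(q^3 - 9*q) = (q + 7)/(q - 3)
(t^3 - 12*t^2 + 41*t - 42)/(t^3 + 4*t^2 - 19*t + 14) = (t^2 - 10*t + 21)/(t^2 + 6*t - 7)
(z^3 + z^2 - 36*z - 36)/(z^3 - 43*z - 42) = (z - 6)/(z - 7)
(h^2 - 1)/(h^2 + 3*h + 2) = (h - 1)/(h + 2)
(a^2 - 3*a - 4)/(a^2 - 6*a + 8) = (a + 1)/(a - 2)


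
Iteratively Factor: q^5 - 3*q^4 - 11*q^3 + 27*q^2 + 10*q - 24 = (q + 1)*(q^4 - 4*q^3 - 7*q^2 + 34*q - 24) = (q - 1)*(q + 1)*(q^3 - 3*q^2 - 10*q + 24) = (q - 1)*(q + 1)*(q + 3)*(q^2 - 6*q + 8) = (q - 2)*(q - 1)*(q + 1)*(q + 3)*(q - 4)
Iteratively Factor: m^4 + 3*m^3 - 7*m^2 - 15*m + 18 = (m + 3)*(m^3 - 7*m + 6) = (m - 2)*(m + 3)*(m^2 + 2*m - 3) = (m - 2)*(m - 1)*(m + 3)*(m + 3)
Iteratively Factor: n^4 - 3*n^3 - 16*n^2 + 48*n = (n)*(n^3 - 3*n^2 - 16*n + 48) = n*(n + 4)*(n^2 - 7*n + 12) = n*(n - 3)*(n + 4)*(n - 4)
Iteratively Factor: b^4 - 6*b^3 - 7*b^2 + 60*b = (b + 3)*(b^3 - 9*b^2 + 20*b) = b*(b + 3)*(b^2 - 9*b + 20) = b*(b - 4)*(b + 3)*(b - 5)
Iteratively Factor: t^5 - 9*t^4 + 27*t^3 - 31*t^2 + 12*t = (t - 1)*(t^4 - 8*t^3 + 19*t^2 - 12*t) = (t - 3)*(t - 1)*(t^3 - 5*t^2 + 4*t) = (t - 3)*(t - 1)^2*(t^2 - 4*t) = t*(t - 3)*(t - 1)^2*(t - 4)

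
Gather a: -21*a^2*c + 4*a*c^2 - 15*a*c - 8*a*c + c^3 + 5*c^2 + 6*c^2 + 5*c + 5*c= -21*a^2*c + a*(4*c^2 - 23*c) + c^3 + 11*c^2 + 10*c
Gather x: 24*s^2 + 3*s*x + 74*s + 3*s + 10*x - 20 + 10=24*s^2 + 77*s + x*(3*s + 10) - 10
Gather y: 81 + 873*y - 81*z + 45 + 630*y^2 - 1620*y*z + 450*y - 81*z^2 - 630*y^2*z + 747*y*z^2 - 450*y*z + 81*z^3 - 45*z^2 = y^2*(630 - 630*z) + y*(747*z^2 - 2070*z + 1323) + 81*z^3 - 126*z^2 - 81*z + 126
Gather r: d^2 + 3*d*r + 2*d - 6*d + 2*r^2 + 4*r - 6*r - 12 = d^2 - 4*d + 2*r^2 + r*(3*d - 2) - 12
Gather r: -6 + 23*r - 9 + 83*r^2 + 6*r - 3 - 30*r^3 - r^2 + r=-30*r^3 + 82*r^2 + 30*r - 18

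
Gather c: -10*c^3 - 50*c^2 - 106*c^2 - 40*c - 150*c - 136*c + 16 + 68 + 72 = -10*c^3 - 156*c^2 - 326*c + 156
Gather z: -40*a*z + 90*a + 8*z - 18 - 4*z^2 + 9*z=90*a - 4*z^2 + z*(17 - 40*a) - 18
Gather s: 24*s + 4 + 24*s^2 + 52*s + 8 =24*s^2 + 76*s + 12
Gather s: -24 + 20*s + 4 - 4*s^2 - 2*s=-4*s^2 + 18*s - 20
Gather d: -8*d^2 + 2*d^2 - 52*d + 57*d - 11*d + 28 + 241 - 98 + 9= -6*d^2 - 6*d + 180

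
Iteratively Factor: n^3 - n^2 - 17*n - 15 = (n + 1)*(n^2 - 2*n - 15) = (n + 1)*(n + 3)*(n - 5)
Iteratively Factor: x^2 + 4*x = (x + 4)*(x)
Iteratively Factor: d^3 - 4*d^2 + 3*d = (d - 1)*(d^2 - 3*d) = d*(d - 1)*(d - 3)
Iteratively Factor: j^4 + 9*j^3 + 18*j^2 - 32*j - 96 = (j + 3)*(j^3 + 6*j^2 - 32) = (j + 3)*(j + 4)*(j^2 + 2*j - 8) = (j + 3)*(j + 4)^2*(j - 2)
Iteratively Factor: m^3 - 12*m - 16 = (m - 4)*(m^2 + 4*m + 4) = (m - 4)*(m + 2)*(m + 2)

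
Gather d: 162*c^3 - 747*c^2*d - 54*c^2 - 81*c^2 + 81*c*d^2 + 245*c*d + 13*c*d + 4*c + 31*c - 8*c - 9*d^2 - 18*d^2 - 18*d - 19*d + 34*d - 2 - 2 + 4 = 162*c^3 - 135*c^2 + 27*c + d^2*(81*c - 27) + d*(-747*c^2 + 258*c - 3)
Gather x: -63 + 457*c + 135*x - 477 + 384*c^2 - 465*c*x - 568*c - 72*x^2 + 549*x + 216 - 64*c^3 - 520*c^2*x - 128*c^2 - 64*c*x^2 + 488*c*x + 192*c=-64*c^3 + 256*c^2 + 81*c + x^2*(-64*c - 72) + x*(-520*c^2 + 23*c + 684) - 324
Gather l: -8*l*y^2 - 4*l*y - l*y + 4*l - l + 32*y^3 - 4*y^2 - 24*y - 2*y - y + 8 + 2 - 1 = l*(-8*y^2 - 5*y + 3) + 32*y^3 - 4*y^2 - 27*y + 9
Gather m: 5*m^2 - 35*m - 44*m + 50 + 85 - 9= 5*m^2 - 79*m + 126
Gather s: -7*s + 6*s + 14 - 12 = 2 - s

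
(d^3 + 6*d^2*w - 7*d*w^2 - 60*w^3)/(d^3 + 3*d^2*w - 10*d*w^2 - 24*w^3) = (d + 5*w)/(d + 2*w)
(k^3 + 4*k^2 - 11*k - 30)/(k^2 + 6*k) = (k^3 + 4*k^2 - 11*k - 30)/(k*(k + 6))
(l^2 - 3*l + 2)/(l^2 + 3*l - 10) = (l - 1)/(l + 5)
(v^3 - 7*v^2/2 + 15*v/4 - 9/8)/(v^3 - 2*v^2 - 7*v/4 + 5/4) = (4*v^2 - 12*v + 9)/(2*(2*v^2 - 3*v - 5))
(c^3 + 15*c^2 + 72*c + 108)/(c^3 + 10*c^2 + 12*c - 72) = (c + 3)/(c - 2)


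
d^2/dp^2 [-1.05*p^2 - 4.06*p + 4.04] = -2.10000000000000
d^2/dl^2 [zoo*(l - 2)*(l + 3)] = nan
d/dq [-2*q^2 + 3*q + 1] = 3 - 4*q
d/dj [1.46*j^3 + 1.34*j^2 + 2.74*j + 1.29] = 4.38*j^2 + 2.68*j + 2.74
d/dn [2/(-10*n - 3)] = 20/(10*n + 3)^2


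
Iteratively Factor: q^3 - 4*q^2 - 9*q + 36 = (q - 4)*(q^2 - 9) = (q - 4)*(q - 3)*(q + 3)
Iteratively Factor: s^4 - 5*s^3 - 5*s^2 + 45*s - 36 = (s - 3)*(s^3 - 2*s^2 - 11*s + 12) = (s - 4)*(s - 3)*(s^2 + 2*s - 3) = (s - 4)*(s - 3)*(s - 1)*(s + 3)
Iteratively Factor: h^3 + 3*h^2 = (h + 3)*(h^2) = h*(h + 3)*(h)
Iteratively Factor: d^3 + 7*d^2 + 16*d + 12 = (d + 3)*(d^2 + 4*d + 4) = (d + 2)*(d + 3)*(d + 2)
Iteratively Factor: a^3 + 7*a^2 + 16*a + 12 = (a + 2)*(a^2 + 5*a + 6) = (a + 2)*(a + 3)*(a + 2)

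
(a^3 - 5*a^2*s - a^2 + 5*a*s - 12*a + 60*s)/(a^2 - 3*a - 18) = (a^2 - 5*a*s - 4*a + 20*s)/(a - 6)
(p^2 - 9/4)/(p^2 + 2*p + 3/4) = (2*p - 3)/(2*p + 1)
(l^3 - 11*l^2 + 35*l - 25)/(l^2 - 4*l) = (l^3 - 11*l^2 + 35*l - 25)/(l*(l - 4))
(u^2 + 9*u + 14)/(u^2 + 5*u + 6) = (u + 7)/(u + 3)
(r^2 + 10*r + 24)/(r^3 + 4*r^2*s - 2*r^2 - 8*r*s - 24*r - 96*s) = (r + 6)/(r^2 + 4*r*s - 6*r - 24*s)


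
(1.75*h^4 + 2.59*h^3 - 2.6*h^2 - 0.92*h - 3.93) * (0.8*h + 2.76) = 1.4*h^5 + 6.902*h^4 + 5.0684*h^3 - 7.912*h^2 - 5.6832*h - 10.8468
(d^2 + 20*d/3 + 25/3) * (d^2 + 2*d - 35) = d^4 + 26*d^3/3 - 40*d^2/3 - 650*d/3 - 875/3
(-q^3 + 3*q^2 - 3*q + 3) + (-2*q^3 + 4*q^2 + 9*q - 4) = -3*q^3 + 7*q^2 + 6*q - 1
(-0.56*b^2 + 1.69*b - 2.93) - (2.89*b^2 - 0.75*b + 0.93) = -3.45*b^2 + 2.44*b - 3.86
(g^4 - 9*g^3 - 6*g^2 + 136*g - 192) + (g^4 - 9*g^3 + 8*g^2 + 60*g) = 2*g^4 - 18*g^3 + 2*g^2 + 196*g - 192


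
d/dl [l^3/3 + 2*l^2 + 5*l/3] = l^2 + 4*l + 5/3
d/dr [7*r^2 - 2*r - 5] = 14*r - 2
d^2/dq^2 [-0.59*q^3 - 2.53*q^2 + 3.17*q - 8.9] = -3.54*q - 5.06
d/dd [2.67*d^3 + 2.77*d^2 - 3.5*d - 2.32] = 8.01*d^2 + 5.54*d - 3.5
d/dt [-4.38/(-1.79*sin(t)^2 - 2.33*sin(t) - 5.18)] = -(15.6804*sin(t) + 10.2054)*cos(t)/(1.79*sin(t)^2 + 2.33*sin(t) + 5.18)^2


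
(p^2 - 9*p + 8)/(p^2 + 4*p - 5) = (p - 8)/(p + 5)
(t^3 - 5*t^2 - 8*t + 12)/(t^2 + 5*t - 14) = (t^3 - 5*t^2 - 8*t + 12)/(t^2 + 5*t - 14)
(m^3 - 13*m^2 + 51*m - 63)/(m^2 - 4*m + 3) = (m^2 - 10*m + 21)/(m - 1)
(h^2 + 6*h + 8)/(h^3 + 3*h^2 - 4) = (h + 4)/(h^2 + h - 2)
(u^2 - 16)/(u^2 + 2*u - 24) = (u + 4)/(u + 6)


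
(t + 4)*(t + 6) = t^2 + 10*t + 24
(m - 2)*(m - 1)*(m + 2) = m^3 - m^2 - 4*m + 4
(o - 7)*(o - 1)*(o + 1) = o^3 - 7*o^2 - o + 7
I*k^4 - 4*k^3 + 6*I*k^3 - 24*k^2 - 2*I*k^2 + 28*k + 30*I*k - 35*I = (k + 7)*(k - I)*(k + 5*I)*(I*k - I)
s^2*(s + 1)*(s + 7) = s^4 + 8*s^3 + 7*s^2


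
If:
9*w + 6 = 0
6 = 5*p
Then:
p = 6/5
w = -2/3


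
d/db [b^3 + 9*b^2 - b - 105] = 3*b^2 + 18*b - 1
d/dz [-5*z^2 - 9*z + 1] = -10*z - 9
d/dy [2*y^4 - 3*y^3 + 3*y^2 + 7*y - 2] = 8*y^3 - 9*y^2 + 6*y + 7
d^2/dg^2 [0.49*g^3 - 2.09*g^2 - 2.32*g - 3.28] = 2.94*g - 4.18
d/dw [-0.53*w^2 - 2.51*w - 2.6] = -1.06*w - 2.51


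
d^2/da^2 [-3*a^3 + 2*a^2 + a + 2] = 4 - 18*a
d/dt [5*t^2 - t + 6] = 10*t - 1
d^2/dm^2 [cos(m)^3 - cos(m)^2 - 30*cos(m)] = 117*cos(m)/4 + 2*cos(2*m) - 9*cos(3*m)/4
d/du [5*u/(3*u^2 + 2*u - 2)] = 5*(-3*u^2 - 2)/(9*u^4 + 12*u^3 - 8*u^2 - 8*u + 4)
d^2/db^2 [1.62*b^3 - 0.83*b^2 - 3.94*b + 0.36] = 9.72*b - 1.66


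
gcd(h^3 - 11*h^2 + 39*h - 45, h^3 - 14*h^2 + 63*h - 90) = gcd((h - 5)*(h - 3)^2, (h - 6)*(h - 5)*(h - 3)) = h^2 - 8*h + 15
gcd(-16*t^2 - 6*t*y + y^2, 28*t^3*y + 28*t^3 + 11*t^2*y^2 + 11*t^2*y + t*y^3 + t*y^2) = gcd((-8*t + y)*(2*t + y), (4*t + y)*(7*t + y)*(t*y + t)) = 1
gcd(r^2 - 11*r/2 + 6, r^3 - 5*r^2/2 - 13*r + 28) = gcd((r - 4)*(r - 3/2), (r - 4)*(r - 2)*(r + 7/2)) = r - 4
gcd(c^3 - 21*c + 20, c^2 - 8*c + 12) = 1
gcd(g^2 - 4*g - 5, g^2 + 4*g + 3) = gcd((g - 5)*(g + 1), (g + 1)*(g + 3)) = g + 1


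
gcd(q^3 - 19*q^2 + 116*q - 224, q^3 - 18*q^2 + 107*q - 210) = q - 7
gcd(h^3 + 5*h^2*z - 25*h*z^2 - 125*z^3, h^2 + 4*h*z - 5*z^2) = h + 5*z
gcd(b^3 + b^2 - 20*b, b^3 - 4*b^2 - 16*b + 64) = b - 4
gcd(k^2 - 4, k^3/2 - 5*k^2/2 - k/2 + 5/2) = 1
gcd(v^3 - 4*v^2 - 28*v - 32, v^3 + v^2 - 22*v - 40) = v + 2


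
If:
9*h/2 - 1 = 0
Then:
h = 2/9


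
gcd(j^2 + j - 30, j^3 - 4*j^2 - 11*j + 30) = j - 5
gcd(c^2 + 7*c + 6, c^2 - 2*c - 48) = c + 6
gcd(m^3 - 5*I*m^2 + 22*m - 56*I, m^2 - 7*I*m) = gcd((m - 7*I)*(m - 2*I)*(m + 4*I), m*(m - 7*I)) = m - 7*I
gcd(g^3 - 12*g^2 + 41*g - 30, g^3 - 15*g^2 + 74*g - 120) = g^2 - 11*g + 30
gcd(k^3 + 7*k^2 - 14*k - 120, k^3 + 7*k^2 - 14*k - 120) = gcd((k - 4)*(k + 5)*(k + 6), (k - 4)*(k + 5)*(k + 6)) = k^3 + 7*k^2 - 14*k - 120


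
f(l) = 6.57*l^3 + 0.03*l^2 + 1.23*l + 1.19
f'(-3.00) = 178.44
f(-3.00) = -179.62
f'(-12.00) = 2838.75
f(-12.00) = -11362.21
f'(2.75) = 150.45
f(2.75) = 141.43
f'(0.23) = 2.29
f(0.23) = 1.55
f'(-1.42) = 40.89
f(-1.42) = -19.31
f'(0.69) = 10.66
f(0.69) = 4.21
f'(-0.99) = 20.49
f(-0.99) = -6.37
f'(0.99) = 20.61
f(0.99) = 8.81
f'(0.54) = 7.01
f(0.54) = 2.90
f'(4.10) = 332.80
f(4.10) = 459.55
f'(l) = 19.71*l^2 + 0.06*l + 1.23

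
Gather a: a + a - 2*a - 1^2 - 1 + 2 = 0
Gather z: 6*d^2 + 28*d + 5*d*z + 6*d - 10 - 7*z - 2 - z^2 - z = 6*d^2 + 34*d - z^2 + z*(5*d - 8) - 12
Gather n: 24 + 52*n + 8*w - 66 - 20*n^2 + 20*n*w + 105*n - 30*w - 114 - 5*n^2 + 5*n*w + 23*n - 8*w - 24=-25*n^2 + n*(25*w + 180) - 30*w - 180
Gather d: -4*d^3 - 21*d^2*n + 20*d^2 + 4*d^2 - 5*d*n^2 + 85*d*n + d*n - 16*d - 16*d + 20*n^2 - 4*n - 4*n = -4*d^3 + d^2*(24 - 21*n) + d*(-5*n^2 + 86*n - 32) + 20*n^2 - 8*n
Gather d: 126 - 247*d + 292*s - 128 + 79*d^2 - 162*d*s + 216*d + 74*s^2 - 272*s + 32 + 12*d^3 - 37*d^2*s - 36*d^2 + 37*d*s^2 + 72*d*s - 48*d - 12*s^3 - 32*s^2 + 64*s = 12*d^3 + d^2*(43 - 37*s) + d*(37*s^2 - 90*s - 79) - 12*s^3 + 42*s^2 + 84*s + 30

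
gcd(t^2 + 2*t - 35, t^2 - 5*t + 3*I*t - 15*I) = t - 5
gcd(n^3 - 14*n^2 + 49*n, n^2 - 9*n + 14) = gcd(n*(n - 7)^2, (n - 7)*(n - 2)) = n - 7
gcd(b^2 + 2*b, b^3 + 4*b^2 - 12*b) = b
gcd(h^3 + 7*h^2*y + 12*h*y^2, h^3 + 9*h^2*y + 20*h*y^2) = h^2 + 4*h*y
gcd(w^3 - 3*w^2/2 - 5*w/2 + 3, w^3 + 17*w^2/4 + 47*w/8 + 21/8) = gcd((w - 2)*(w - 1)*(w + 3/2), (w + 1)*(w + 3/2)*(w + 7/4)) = w + 3/2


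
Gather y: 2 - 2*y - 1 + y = 1 - y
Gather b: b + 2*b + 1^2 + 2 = 3*b + 3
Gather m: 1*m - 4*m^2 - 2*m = -4*m^2 - m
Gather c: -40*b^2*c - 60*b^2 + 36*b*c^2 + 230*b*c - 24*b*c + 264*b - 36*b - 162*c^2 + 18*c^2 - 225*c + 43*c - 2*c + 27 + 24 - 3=-60*b^2 + 228*b + c^2*(36*b - 144) + c*(-40*b^2 + 206*b - 184) + 48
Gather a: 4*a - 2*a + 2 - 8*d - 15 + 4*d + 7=2*a - 4*d - 6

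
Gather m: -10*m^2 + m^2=-9*m^2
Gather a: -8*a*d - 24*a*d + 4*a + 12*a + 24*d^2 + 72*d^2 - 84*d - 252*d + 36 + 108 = a*(16 - 32*d) + 96*d^2 - 336*d + 144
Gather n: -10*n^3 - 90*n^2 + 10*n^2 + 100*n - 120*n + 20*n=-10*n^3 - 80*n^2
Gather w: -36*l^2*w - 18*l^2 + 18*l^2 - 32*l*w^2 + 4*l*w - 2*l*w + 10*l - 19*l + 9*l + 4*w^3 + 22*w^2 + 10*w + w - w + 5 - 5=4*w^3 + w^2*(22 - 32*l) + w*(-36*l^2 + 2*l + 10)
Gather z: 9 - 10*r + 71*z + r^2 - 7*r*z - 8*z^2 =r^2 - 10*r - 8*z^2 + z*(71 - 7*r) + 9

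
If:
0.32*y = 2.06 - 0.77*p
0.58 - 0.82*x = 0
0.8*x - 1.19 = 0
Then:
No Solution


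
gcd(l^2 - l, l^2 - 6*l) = l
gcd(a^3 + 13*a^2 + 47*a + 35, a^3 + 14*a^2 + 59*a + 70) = a^2 + 12*a + 35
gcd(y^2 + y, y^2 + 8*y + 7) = y + 1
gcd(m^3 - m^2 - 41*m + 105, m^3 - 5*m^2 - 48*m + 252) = m + 7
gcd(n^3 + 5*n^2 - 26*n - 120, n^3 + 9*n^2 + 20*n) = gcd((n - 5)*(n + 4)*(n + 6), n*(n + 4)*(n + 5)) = n + 4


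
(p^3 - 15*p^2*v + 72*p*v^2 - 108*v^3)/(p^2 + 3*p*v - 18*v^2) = (p^2 - 12*p*v + 36*v^2)/(p + 6*v)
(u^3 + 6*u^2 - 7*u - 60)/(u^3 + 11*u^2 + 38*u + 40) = (u - 3)/(u + 2)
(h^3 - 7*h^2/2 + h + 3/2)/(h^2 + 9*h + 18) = (h^3 - 7*h^2/2 + h + 3/2)/(h^2 + 9*h + 18)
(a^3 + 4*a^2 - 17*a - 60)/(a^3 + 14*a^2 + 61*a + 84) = (a^2 + a - 20)/(a^2 + 11*a + 28)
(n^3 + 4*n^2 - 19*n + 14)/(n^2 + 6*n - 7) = n - 2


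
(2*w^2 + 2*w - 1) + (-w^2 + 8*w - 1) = w^2 + 10*w - 2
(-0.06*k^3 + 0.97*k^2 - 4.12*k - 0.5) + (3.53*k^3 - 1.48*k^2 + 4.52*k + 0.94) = 3.47*k^3 - 0.51*k^2 + 0.399999999999999*k + 0.44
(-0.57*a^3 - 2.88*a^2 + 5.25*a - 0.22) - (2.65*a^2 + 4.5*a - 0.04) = -0.57*a^3 - 5.53*a^2 + 0.75*a - 0.18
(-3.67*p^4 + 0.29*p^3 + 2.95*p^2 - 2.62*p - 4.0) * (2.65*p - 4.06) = -9.7255*p^5 + 15.6687*p^4 + 6.6401*p^3 - 18.92*p^2 + 0.0372000000000003*p + 16.24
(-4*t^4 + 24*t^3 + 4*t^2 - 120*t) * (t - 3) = -4*t^5 + 36*t^4 - 68*t^3 - 132*t^2 + 360*t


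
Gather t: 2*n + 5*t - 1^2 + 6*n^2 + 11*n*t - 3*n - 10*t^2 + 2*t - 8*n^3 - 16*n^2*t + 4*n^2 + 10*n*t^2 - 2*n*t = -8*n^3 + 10*n^2 - n + t^2*(10*n - 10) + t*(-16*n^2 + 9*n + 7) - 1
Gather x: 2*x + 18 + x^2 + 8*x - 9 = x^2 + 10*x + 9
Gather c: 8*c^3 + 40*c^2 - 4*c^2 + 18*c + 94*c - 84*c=8*c^3 + 36*c^2 + 28*c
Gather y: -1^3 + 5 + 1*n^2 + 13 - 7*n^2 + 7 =24 - 6*n^2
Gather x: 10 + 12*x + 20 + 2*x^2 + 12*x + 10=2*x^2 + 24*x + 40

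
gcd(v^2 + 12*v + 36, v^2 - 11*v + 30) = 1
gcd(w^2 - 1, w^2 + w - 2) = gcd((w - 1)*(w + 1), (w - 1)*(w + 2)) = w - 1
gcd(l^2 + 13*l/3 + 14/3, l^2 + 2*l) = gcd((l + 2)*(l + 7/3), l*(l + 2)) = l + 2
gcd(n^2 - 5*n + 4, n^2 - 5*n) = 1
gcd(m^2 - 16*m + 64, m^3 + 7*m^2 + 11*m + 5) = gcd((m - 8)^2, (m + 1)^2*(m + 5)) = 1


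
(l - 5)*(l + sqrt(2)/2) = l^2 - 5*l + sqrt(2)*l/2 - 5*sqrt(2)/2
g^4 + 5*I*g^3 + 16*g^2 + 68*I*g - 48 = (g - 4*I)*(g + I)*(g + 2*I)*(g + 6*I)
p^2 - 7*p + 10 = (p - 5)*(p - 2)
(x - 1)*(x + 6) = x^2 + 5*x - 6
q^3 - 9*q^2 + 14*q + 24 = (q - 6)*(q - 4)*(q + 1)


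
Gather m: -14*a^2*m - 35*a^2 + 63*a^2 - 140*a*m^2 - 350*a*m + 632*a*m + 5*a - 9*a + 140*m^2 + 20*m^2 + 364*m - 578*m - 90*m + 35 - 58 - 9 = 28*a^2 - 4*a + m^2*(160 - 140*a) + m*(-14*a^2 + 282*a - 304) - 32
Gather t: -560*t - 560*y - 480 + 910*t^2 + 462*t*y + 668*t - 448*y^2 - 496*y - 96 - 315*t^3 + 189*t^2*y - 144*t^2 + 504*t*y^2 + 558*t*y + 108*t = -315*t^3 + t^2*(189*y + 766) + t*(504*y^2 + 1020*y + 216) - 448*y^2 - 1056*y - 576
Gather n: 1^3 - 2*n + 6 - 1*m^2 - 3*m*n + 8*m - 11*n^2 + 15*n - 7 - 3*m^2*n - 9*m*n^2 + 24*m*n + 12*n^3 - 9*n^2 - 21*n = -m^2 + 8*m + 12*n^3 + n^2*(-9*m - 20) + n*(-3*m^2 + 21*m - 8)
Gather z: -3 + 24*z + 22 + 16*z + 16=40*z + 35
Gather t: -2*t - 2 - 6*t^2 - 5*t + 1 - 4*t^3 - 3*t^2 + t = -4*t^3 - 9*t^2 - 6*t - 1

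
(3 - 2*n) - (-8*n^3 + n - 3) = 8*n^3 - 3*n + 6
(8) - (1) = 7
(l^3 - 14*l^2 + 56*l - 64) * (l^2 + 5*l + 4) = l^5 - 9*l^4 - 10*l^3 + 160*l^2 - 96*l - 256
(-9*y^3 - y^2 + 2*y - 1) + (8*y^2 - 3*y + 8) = -9*y^3 + 7*y^2 - y + 7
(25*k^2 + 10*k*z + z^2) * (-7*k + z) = -175*k^3 - 45*k^2*z + 3*k*z^2 + z^3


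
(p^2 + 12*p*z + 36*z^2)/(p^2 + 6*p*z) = (p + 6*z)/p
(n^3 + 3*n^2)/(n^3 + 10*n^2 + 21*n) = n/(n + 7)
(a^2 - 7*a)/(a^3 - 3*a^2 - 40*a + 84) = a/(a^2 + 4*a - 12)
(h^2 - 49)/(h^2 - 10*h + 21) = (h + 7)/(h - 3)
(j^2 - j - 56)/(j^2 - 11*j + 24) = (j + 7)/(j - 3)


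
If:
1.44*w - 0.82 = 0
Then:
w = 0.57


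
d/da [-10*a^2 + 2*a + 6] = 2 - 20*a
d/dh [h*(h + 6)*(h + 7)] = 3*h^2 + 26*h + 42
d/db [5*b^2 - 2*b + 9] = 10*b - 2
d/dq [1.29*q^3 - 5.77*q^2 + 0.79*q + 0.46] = 3.87*q^2 - 11.54*q + 0.79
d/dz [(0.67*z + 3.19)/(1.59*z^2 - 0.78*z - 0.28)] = (-1.0653*z^2 - 10.1442*z + 2.3006)/(2.5281*z^4 - 2.4804*z^3 - 0.282*z^2 + 0.4368*z + 0.0784)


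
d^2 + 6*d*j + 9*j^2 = (d + 3*j)^2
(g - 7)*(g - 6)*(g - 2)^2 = g^4 - 17*g^3 + 98*g^2 - 220*g + 168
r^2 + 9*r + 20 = (r + 4)*(r + 5)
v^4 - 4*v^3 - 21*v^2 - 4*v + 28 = (v - 7)*(v - 1)*(v + 2)^2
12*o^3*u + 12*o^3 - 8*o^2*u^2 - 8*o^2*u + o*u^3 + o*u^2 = (-6*o + u)*(-2*o + u)*(o*u + o)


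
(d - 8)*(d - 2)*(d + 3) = d^3 - 7*d^2 - 14*d + 48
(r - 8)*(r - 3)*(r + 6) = r^3 - 5*r^2 - 42*r + 144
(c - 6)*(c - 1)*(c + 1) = c^3 - 6*c^2 - c + 6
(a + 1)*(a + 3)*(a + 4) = a^3 + 8*a^2 + 19*a + 12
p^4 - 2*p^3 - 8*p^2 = p^2*(p - 4)*(p + 2)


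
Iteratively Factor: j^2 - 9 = (j - 3)*(j + 3)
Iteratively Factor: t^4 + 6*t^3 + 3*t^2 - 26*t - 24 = (t + 3)*(t^3 + 3*t^2 - 6*t - 8) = (t - 2)*(t + 3)*(t^2 + 5*t + 4) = (t - 2)*(t + 1)*(t + 3)*(t + 4)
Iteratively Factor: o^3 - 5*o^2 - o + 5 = (o - 1)*(o^2 - 4*o - 5) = (o - 5)*(o - 1)*(o + 1)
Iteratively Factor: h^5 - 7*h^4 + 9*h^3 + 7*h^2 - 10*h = (h - 2)*(h^4 - 5*h^3 - h^2 + 5*h) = (h - 2)*(h + 1)*(h^3 - 6*h^2 + 5*h) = (h - 2)*(h - 1)*(h + 1)*(h^2 - 5*h) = h*(h - 2)*(h - 1)*(h + 1)*(h - 5)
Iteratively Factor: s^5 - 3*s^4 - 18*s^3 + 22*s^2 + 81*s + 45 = (s - 3)*(s^4 - 18*s^2 - 32*s - 15) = (s - 3)*(s + 1)*(s^3 - s^2 - 17*s - 15) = (s - 3)*(s + 1)*(s + 3)*(s^2 - 4*s - 5) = (s - 3)*(s + 1)^2*(s + 3)*(s - 5)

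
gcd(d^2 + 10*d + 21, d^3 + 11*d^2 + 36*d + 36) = d + 3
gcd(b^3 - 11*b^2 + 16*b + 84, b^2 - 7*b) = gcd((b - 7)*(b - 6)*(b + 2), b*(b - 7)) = b - 7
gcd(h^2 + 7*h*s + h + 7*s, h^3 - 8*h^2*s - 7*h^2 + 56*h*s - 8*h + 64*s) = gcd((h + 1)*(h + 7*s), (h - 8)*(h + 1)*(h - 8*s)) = h + 1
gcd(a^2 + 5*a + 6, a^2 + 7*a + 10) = a + 2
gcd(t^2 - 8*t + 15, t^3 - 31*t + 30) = t - 5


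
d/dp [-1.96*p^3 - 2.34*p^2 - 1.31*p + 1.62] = -5.88*p^2 - 4.68*p - 1.31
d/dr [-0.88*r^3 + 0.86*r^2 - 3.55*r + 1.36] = -2.64*r^2 + 1.72*r - 3.55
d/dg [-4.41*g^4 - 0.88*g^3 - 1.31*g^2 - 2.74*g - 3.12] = -17.64*g^3 - 2.64*g^2 - 2.62*g - 2.74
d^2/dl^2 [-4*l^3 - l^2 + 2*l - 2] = -24*l - 2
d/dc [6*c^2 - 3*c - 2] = 12*c - 3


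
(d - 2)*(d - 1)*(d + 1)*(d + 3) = d^4 + d^3 - 7*d^2 - d + 6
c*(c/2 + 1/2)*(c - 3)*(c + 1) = c^4/2 - c^3/2 - 5*c^2/2 - 3*c/2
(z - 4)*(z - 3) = z^2 - 7*z + 12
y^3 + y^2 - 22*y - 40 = (y - 5)*(y + 2)*(y + 4)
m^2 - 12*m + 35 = (m - 7)*(m - 5)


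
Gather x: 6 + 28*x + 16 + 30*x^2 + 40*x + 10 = 30*x^2 + 68*x + 32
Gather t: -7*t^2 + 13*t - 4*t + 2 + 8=-7*t^2 + 9*t + 10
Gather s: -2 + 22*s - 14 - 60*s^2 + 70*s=-60*s^2 + 92*s - 16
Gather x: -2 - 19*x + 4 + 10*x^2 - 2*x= 10*x^2 - 21*x + 2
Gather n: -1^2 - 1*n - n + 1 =-2*n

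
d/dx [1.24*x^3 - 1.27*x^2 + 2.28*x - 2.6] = 3.72*x^2 - 2.54*x + 2.28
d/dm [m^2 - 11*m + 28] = 2*m - 11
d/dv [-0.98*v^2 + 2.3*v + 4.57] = 2.3 - 1.96*v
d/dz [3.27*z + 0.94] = 3.27000000000000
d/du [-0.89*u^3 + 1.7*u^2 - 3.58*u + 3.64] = -2.67*u^2 + 3.4*u - 3.58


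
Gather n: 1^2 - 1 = 0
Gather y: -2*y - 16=-2*y - 16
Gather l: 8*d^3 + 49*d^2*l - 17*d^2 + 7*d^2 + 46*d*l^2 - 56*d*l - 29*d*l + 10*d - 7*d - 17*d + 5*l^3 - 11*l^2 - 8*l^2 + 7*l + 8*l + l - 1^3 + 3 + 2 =8*d^3 - 10*d^2 - 14*d + 5*l^3 + l^2*(46*d - 19) + l*(49*d^2 - 85*d + 16) + 4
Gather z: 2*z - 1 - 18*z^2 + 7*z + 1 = -18*z^2 + 9*z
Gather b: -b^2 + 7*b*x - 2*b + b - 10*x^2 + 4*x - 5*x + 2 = -b^2 + b*(7*x - 1) - 10*x^2 - x + 2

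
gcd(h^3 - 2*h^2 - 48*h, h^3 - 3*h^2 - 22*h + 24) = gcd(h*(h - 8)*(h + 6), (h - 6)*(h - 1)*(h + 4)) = 1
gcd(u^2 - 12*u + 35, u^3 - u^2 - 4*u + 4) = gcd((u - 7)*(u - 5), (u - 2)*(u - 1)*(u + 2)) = 1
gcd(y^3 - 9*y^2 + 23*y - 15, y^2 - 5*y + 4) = y - 1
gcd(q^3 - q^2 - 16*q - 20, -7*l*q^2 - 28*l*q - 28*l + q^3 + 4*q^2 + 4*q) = q^2 + 4*q + 4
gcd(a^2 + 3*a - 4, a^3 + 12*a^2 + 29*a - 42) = a - 1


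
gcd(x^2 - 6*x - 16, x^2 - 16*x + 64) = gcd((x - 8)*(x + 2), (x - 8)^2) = x - 8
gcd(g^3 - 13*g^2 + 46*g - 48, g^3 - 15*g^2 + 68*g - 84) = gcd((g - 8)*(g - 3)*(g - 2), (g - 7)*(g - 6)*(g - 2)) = g - 2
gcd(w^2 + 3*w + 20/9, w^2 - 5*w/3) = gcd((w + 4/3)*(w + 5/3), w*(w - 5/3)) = 1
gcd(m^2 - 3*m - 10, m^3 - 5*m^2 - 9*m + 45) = m - 5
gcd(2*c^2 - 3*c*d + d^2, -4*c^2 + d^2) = 2*c - d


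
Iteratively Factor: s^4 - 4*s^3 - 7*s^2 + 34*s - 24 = (s - 2)*(s^3 - 2*s^2 - 11*s + 12) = (s - 4)*(s - 2)*(s^2 + 2*s - 3) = (s - 4)*(s - 2)*(s + 3)*(s - 1)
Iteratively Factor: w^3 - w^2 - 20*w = (w - 5)*(w^2 + 4*w) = w*(w - 5)*(w + 4)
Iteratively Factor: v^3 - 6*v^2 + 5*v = (v - 5)*(v^2 - v) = (v - 5)*(v - 1)*(v)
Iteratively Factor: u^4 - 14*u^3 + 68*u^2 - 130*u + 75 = (u - 5)*(u^3 - 9*u^2 + 23*u - 15) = (u - 5)^2*(u^2 - 4*u + 3) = (u - 5)^2*(u - 1)*(u - 3)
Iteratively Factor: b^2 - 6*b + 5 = (b - 1)*(b - 5)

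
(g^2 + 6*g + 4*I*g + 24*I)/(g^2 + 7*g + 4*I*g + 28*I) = (g + 6)/(g + 7)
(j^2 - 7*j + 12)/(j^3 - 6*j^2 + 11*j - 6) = (j - 4)/(j^2 - 3*j + 2)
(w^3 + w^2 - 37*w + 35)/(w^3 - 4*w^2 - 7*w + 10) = (w + 7)/(w + 2)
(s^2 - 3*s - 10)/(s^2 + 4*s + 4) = (s - 5)/(s + 2)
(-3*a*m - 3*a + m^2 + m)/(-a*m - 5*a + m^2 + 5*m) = (3*a*m + 3*a - m^2 - m)/(a*m + 5*a - m^2 - 5*m)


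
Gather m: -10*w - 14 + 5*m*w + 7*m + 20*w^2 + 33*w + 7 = m*(5*w + 7) + 20*w^2 + 23*w - 7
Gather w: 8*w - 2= 8*w - 2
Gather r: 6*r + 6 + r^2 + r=r^2 + 7*r + 6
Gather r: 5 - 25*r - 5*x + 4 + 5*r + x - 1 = -20*r - 4*x + 8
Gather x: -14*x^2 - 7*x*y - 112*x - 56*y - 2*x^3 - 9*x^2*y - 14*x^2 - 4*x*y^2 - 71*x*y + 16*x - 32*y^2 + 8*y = -2*x^3 + x^2*(-9*y - 28) + x*(-4*y^2 - 78*y - 96) - 32*y^2 - 48*y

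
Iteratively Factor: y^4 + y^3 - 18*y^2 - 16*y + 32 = (y + 2)*(y^3 - y^2 - 16*y + 16) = (y - 4)*(y + 2)*(y^2 + 3*y - 4) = (y - 4)*(y - 1)*(y + 2)*(y + 4)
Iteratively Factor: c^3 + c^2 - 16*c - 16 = (c + 1)*(c^2 - 16) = (c - 4)*(c + 1)*(c + 4)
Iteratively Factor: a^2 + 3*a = (a + 3)*(a)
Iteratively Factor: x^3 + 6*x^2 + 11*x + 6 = (x + 2)*(x^2 + 4*x + 3) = (x + 2)*(x + 3)*(x + 1)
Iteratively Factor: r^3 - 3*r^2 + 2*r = (r)*(r^2 - 3*r + 2) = r*(r - 2)*(r - 1)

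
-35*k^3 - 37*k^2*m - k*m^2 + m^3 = (-7*k + m)*(k + m)*(5*k + m)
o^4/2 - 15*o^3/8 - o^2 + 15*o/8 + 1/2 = (o/2 + 1/2)*(o - 4)*(o - 1)*(o + 1/4)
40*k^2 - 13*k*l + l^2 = (-8*k + l)*(-5*k + l)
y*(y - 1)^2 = y^3 - 2*y^2 + y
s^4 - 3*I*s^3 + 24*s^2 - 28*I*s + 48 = (s - 6*I)*(s - 2*I)*(s + I)*(s + 4*I)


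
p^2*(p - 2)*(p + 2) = p^4 - 4*p^2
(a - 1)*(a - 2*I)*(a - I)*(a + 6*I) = a^4 - a^3 + 3*I*a^3 + 16*a^2 - 3*I*a^2 - 16*a - 12*I*a + 12*I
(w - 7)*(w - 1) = w^2 - 8*w + 7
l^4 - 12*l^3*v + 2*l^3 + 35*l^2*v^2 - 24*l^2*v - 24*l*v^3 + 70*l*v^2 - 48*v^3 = (l + 2)*(l - 8*v)*(l - 3*v)*(l - v)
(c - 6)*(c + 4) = c^2 - 2*c - 24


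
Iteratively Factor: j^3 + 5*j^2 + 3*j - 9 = (j - 1)*(j^2 + 6*j + 9) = (j - 1)*(j + 3)*(j + 3)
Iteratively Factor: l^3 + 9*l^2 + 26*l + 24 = (l + 4)*(l^2 + 5*l + 6) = (l + 2)*(l + 4)*(l + 3)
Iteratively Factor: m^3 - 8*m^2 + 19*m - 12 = (m - 3)*(m^2 - 5*m + 4) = (m - 3)*(m - 1)*(m - 4)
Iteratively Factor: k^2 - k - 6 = (k - 3)*(k + 2)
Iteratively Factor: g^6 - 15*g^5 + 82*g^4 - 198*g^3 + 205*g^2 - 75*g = (g - 5)*(g^5 - 10*g^4 + 32*g^3 - 38*g^2 + 15*g) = g*(g - 5)*(g^4 - 10*g^3 + 32*g^2 - 38*g + 15) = g*(g - 5)^2*(g^3 - 5*g^2 + 7*g - 3) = g*(g - 5)^2*(g - 1)*(g^2 - 4*g + 3) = g*(g - 5)^2*(g - 1)^2*(g - 3)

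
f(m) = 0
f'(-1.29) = 0.00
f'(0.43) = 0.00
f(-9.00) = 0.00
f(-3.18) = 0.00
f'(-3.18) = 0.00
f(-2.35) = 0.00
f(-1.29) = 0.00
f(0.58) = 0.00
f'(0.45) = 0.00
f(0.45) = 0.00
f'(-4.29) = 0.00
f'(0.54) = 0.00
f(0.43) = 0.00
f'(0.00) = 0.00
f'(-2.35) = 0.00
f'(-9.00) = 0.00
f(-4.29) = 0.00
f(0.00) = 0.00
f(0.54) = 0.00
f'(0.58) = 0.00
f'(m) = 0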